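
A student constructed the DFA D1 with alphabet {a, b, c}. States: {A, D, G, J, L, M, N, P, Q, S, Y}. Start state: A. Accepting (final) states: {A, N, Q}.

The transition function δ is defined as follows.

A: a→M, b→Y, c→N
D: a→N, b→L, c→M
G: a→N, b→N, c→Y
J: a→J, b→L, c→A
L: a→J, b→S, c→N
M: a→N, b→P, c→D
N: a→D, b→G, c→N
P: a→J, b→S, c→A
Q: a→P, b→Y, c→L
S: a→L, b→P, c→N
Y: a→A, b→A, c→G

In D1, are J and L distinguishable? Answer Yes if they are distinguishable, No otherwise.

No

Reachable states from the start: {A,D,G,J,L,M,N,P,S,Y}. Unreachable: {Q} — drop them.
Start with accepting vs non-accepting: {A,N} | {D,G,J,L,M,P,S,Y}.
Refine {D,G,J,L,M,P,S,Y} on symbol a: members go to different blocks, giving {D,G,M,Y} and {J,L,P,S}.
Refine {D,G,M,Y} on symbol b: members go to different blocks, giving {D,M} and {G,Y}.
Stable partition: {A,N} | {D,M} | {J,L,P,S} | {G,Y} — 4 equivalence classes.
J and L lie in the same block of the stable partition, so they are equivalent — no string distinguishes them.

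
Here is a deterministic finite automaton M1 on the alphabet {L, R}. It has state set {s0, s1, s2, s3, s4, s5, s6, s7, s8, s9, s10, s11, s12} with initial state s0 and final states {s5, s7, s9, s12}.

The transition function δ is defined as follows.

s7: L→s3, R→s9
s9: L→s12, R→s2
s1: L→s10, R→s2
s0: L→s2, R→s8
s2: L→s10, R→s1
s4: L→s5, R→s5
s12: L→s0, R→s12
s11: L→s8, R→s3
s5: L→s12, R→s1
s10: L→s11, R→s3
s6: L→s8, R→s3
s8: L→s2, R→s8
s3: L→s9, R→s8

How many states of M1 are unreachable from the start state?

4

Starting at s0 and following transitions, the reachable set is {s0, s1, s2, s3, s8, s9, s10, s11, s12}. That leaves s4, s5, s6, s7 unreachable — 4 in total.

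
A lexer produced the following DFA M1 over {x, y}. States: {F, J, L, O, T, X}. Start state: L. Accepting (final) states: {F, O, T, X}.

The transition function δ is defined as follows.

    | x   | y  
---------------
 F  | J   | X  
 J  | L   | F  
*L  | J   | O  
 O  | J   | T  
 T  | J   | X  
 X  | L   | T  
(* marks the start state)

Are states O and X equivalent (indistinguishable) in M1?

Every state is reachable, so we keep all 6.
P0 = {F,O,T,X} | {J,L}.
No further refinement is possible. Final partition (2 blocks): {F,O,T,X} | {J,L}.
O and X lie in the same block of the stable partition, so they are equivalent — no string distinguishes them.

Yes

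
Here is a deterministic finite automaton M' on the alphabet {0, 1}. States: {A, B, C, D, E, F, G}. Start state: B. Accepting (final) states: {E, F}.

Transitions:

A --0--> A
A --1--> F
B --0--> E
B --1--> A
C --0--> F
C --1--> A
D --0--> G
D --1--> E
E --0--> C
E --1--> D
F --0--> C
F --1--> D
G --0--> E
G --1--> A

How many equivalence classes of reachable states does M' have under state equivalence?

4

All states are reachable from the start state.
Initial partition by acceptance: {E,F} | {A,B,C,D,G}.
Split {A,B,C,D,G} by δ(·,0) → {B,C,G} and {A,D}.
Refine {A,D} on symbol 0: members go to different blocks, giving {A} and {D}.
The partition is now stable with 4 blocks: {E,F} | {B,C,G} | {A} | {D}.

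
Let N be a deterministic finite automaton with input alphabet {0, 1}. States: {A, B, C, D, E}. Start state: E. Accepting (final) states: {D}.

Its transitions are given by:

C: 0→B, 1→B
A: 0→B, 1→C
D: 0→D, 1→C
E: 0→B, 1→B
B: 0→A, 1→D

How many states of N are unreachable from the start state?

0

A breadth-first search from the start state visits every state.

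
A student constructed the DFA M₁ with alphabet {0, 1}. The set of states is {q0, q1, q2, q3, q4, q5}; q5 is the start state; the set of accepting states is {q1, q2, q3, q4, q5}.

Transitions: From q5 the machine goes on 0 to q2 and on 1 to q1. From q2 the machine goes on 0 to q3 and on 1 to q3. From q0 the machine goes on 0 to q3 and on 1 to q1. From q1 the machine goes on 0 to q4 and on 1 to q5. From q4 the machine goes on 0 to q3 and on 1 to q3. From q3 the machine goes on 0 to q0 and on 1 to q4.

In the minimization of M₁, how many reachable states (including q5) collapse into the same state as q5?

Initial partition by acceptance: {q1,q2,q3,q4,q5} | {q0}.
Split {q1,q2,q3,q4,q5} by δ(·,0) → {q1,q2,q4,q5} and {q3}.
On input 0, block {q1,q2,q4,q5} splits into {q1,q5} and {q2,q4}.
Stable partition: {q1,q5} | {q0} | {q3} | {q2,q4} — 4 equivalence classes.
State q5 belongs to the block {q1,q5}, which has 2 states.

2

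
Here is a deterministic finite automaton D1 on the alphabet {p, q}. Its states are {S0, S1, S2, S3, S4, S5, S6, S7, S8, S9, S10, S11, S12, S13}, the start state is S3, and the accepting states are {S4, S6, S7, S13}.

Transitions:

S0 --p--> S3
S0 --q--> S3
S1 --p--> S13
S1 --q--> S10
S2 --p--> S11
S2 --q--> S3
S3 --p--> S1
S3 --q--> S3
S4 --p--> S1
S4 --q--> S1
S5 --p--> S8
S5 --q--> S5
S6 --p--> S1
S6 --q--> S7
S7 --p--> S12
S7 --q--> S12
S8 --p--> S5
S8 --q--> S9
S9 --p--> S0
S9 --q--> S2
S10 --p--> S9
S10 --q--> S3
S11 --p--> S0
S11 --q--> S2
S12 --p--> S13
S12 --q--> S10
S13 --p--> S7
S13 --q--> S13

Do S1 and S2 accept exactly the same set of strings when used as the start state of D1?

No

Reachable states from the start: {S0,S1,S2,S3,S7,S9,S10,S11,S12,S13}. Unreachable: {S4,S5,S6,S8} — drop them.
Initial partition by acceptance: {S7,S13} | {S0,S1,S2,S3,S9,S10,S11,S12}.
On input p, block {S7,S13} splits into {S7} and {S13}.
On input p, block {S0,S1,S2,S3,S9,S10,S11,S12} splits into {S0,S2,S3,S9,S10,S11} and {S1,S12}.
On input p, block {S0,S2,S3,S9,S10,S11} splits into {S0,S2,S9,S10,S11} and {S3}.
Split {S0,S2,S9,S10,S11} by δ(·,p) → {S2,S9,S10,S11} and {S0}.
Refine {S2,S9,S10,S11} on symbol p: members go to different blocks, giving {S2,S10} and {S9,S11}.
No further refinement is possible. Final partition (7 blocks): {S7} | {S2,S10} | {S13} | {S1,S12} | {S3} | {S0} | {S9,S11}.
S1 and S2 end up in different blocks, so they are distinguishable. For instance, the string 'p' is accepted from only S1.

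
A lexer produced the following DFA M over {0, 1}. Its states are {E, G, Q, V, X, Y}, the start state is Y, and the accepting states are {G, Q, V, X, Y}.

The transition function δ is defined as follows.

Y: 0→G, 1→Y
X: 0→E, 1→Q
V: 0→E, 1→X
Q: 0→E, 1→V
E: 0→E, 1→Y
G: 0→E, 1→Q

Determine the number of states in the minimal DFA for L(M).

Every state is reachable, so we keep all 6.
Initial partition by acceptance: {G,Q,V,X,Y} | {E}.
Refine {G,Q,V,X,Y} on symbol 0: members go to different blocks, giving {G,Q,V,X} and {Y}.
The partition is now stable with 3 blocks: {G,Q,V,X} | {E} | {Y}.

3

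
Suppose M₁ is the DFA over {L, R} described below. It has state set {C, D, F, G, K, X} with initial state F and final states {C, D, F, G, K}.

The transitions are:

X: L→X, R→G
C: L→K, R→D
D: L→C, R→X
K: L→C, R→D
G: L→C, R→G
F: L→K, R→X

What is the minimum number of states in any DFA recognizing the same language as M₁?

Every state is reachable, so we keep all 6.
P0 = {C,D,F,G,K} | {X}.
Split {C,D,F,G,K} by δ(·,R) → {C,G,K} and {D,F}.
Refine {C,G,K} on symbol R: members go to different blocks, giving {C,K} and {G}.
Stable partition: {C,K} | {X} | {D,F} | {G} — 4 equivalence classes.

4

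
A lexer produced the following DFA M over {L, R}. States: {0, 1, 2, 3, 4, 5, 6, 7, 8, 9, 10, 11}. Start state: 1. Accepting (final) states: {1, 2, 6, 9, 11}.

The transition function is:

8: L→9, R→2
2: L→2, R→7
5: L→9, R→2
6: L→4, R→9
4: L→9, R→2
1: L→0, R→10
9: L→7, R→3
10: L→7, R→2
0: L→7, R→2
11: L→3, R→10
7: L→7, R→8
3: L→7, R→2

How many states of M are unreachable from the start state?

4

BFS from 1 reaches {0, 1, 2, 3, 7, 8, 9, 10}; the 4 state(s) 4, 5, 6, 11 are never visited.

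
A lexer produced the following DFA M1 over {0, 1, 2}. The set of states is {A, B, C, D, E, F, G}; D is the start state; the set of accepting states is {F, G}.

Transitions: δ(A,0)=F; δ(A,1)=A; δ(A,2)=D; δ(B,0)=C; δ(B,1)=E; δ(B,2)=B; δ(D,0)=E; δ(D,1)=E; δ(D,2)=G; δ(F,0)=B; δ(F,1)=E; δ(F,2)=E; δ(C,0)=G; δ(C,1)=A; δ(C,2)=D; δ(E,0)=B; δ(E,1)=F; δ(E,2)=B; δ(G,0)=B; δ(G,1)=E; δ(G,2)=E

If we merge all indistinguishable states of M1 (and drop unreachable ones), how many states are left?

5

Start with accepting vs non-accepting: {F,G} | {A,B,C,D,E}.
Refine {A,B,C,D,E} on symbol 0: members go to different blocks, giving {B,D,E} and {A,C}.
Refine {B,D,E} on symbol 0: members go to different blocks, giving {D,E} and {B}.
On input 0, block {D,E} splits into {D} and {E}.
No further refinement is possible. Final partition (5 blocks): {F,G} | {D} | {A,C} | {B} | {E}.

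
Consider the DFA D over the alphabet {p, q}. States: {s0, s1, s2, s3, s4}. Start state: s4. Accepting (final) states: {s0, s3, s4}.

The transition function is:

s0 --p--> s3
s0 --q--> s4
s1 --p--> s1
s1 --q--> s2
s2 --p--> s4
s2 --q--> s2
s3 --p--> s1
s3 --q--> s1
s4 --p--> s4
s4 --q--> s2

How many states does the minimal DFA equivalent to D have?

2

Reachable states from the start: {s2,s4}. Unreachable: {s0,s1,s3} — drop them.
Start with accepting vs non-accepting: {s4} | {s2}.
The partition is now stable with 2 blocks: {s4} | {s2}.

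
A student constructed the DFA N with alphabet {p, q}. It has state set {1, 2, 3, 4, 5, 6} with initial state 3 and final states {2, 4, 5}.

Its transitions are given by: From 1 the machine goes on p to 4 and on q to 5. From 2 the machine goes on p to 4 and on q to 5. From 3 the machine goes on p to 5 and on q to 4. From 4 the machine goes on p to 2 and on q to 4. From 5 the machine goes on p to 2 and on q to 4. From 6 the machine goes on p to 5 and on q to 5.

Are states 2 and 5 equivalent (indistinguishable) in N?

Reachable states from the start: {2,3,4,5}. Unreachable: {1,6} — drop them.
Initial partition by acceptance: {2,4,5} | {3}.
No further refinement is possible. Final partition (2 blocks): {2,4,5} | {3}.
2 and 5 lie in the same block of the stable partition, so they are equivalent — no string distinguishes them.

Yes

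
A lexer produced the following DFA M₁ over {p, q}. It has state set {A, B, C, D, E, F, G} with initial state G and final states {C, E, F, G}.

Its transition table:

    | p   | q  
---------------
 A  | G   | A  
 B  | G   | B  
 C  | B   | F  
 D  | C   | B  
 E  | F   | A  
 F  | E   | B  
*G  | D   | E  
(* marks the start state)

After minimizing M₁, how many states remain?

Start with accepting vs non-accepting: {C,E,F,G} | {A,B,D}.
Refine {C,E,F,G} on symbol p: members go to different blocks, giving {C,G} and {E,F}.
No further refinement is possible. Final partition (3 blocks): {C,G} | {A,B,D} | {E,F}.

3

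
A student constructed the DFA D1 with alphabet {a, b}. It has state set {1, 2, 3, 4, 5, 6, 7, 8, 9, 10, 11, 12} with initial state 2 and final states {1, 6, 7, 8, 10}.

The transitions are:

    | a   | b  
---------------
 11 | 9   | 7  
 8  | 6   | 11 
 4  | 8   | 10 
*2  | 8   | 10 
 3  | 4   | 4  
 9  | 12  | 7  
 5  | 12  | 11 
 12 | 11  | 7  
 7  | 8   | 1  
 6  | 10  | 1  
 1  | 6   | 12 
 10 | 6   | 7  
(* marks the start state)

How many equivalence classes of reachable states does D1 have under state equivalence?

6

First remove the unreachable states {3,4,5}; 9 states remain.
Start with accepting vs non-accepting: {1,6,7,8,10} | {2,9,11,12}.
Split {1,6,7,8,10} by δ(·,b) → {6,7,10} and {1,8}.
Refine {6,7,10} on symbol a: members go to different blocks, giving {6,10} and {7}.
Split {6,10} by δ(·,b) → {6} and {10}.
On input a, block {2,9,11,12} splits into {9,11,12} and {2}.
The partition is now stable with 6 blocks: {6} | {9,11,12} | {1,8} | {7} | {10} | {2}.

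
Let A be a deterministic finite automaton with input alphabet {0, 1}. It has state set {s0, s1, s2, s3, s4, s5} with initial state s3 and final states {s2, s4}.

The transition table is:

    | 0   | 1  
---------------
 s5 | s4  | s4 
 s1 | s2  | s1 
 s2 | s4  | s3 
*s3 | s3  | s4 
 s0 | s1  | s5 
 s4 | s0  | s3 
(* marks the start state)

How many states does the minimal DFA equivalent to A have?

6

P0 = {s2,s4} | {s0,s1,s3,s5}.
Split {s2,s4} by δ(·,0) → {s2} and {s4}.
Refine {s0,s1,s3,s5} on symbol 0: members go to different blocks, giving {s0,s3} and {s1} and {s5}.
Split {s0,s3} by δ(·,0) → {s0} and {s3}.
No further refinement is possible. Final partition (6 blocks): {s2} | {s0} | {s4} | {s1} | {s5} | {s3}.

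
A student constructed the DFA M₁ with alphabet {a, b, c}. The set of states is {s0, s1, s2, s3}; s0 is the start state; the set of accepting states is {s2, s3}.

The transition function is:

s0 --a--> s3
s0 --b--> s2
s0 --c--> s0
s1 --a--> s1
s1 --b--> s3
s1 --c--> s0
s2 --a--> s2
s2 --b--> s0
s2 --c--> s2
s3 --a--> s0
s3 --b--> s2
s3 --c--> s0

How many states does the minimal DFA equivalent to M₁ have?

First remove the unreachable states {s1}; 3 states remain.
Start with accepting vs non-accepting: {s2,s3} | {s0}.
Split {s2,s3} by δ(·,a) → {s2} and {s3}.
No further refinement is possible. Final partition (3 blocks): {s2} | {s0} | {s3}.

3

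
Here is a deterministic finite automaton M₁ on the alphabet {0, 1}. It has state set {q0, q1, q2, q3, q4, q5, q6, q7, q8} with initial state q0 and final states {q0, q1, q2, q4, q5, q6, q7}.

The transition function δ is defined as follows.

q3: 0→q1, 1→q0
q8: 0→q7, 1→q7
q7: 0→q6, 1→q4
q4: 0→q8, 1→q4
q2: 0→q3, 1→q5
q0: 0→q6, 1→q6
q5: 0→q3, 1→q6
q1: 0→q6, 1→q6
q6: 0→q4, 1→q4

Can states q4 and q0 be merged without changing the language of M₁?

States {q1,q2,q3,q5} cannot be reached from the start state, so discard them.
Initial partition by acceptance: {q0,q4,q6,q7} | {q8}.
Split {q0,q4,q6,q7} by δ(·,0) → {q0,q6,q7} and {q4}.
Refine {q0,q6,q7} on symbol 0: members go to different blocks, giving {q0,q7} and {q6}.
Refine {q0,q7} on symbol 1: members go to different blocks, giving {q0} and {q7}.
Stable partition: {q0} | {q8} | {q4} | {q6} | {q7} — 5 equivalence classes.
q4 and q0 end up in different blocks, so they are distinguishable. For instance, the string '0' is accepted from only q0.

No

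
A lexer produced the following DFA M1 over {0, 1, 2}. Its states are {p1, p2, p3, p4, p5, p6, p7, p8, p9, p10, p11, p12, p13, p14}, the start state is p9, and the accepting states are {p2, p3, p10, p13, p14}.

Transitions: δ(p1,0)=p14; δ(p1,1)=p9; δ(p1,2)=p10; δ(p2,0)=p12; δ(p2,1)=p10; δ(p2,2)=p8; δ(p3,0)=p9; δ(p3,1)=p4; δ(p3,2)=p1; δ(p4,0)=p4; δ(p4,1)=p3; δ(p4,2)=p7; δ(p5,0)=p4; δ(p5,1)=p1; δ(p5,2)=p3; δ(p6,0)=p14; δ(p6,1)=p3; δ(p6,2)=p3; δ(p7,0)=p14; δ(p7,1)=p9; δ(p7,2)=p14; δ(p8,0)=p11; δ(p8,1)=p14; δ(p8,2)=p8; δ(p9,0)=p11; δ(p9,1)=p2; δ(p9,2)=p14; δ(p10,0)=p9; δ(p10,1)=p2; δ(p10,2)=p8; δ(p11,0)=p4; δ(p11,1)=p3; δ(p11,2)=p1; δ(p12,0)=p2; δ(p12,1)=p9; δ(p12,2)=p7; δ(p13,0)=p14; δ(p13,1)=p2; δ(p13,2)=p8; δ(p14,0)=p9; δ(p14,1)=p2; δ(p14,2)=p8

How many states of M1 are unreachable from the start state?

3

No path from p9 leads to p5, p6, p13; the other 11 states are all reachable.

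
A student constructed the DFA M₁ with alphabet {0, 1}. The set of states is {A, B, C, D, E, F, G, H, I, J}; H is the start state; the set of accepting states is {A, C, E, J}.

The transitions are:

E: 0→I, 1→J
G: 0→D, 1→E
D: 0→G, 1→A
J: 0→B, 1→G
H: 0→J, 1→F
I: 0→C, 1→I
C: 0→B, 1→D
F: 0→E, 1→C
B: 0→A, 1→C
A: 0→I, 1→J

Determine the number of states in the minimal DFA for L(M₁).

All states are reachable from the start state.
P0 = {A,C,E,J} | {B,D,F,G,H,I}.
On input 1, block {A,C,E,J} splits into {A,E} and {C,J}.
Split {B,D,F,G,H,I} by δ(·,0) → {B,F} and {D,G} and {H,I}.
On input 1, block {H,I} splits into {H} and {I}.
Stable partition: {A,E} | {B,F} | {C,J} | {D,G} | {H} | {I} — 6 equivalence classes.

6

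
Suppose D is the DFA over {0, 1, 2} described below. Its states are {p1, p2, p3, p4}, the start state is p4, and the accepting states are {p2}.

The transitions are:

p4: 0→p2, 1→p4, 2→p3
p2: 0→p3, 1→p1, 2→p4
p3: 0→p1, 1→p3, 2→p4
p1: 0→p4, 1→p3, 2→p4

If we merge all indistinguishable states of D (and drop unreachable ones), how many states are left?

4

Every state is reachable, so we keep all 4.
Initial partition by acceptance: {p2} | {p1,p3,p4}.
On input 0, block {p1,p3,p4} splits into {p1,p3} and {p4}.
Split {p1,p3} by δ(·,0) → {p1} and {p3}.
No further refinement is possible. Final partition (4 blocks): {p2} | {p1} | {p4} | {p3}.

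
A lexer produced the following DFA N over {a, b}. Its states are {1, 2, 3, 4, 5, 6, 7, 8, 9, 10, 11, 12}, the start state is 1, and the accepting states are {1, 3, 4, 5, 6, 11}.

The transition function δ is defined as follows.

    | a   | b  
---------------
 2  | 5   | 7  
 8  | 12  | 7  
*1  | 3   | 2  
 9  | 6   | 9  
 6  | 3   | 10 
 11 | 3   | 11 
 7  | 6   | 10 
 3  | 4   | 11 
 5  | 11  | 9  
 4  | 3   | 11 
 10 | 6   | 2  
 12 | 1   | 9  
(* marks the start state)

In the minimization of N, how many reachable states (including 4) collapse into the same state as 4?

3

First remove the unreachable states {8,12}; 10 states remain.
Start with accepting vs non-accepting: {1,3,4,5,6,11} | {2,7,9,10}.
Refine {1,3,4,5,6,11} on symbol b: members go to different blocks, giving {1,5,6} and {3,4,11}.
No further refinement is possible. Final partition (3 blocks): {1,5,6} | {2,7,9,10} | {3,4,11}.
The equivalence class containing 4 is {3,4,11}, of size 3.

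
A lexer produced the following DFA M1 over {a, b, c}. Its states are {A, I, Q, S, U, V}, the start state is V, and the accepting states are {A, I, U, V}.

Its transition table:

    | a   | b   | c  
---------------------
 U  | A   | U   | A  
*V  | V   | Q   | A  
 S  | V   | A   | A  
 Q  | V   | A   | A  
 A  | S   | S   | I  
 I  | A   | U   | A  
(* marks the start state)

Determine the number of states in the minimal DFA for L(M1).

Every state is reachable, so we keep all 6.
P0 = {A,I,U,V} | {Q,S}.
Split {A,I,U,V} by δ(·,a) → {I,U,V} and {A}.
Split {I,U,V} by δ(·,a) → {I,U} and {V}.
The partition is now stable with 4 blocks: {I,U} | {Q,S} | {A} | {V}.

4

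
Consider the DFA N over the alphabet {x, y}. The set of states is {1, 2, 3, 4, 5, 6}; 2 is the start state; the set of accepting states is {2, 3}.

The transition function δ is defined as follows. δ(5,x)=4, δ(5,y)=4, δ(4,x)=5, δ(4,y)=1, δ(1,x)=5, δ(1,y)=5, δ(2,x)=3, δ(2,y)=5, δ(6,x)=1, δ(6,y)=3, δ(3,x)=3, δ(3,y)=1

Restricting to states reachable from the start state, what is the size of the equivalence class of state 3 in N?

2

First remove the unreachable states {6}; 5 states remain.
Start with accepting vs non-accepting: {2,3} | {1,4,5}.
Stable partition: {2,3} | {1,4,5} — 2 equivalence classes.
State 3 belongs to the block {2,3}, which has 2 states.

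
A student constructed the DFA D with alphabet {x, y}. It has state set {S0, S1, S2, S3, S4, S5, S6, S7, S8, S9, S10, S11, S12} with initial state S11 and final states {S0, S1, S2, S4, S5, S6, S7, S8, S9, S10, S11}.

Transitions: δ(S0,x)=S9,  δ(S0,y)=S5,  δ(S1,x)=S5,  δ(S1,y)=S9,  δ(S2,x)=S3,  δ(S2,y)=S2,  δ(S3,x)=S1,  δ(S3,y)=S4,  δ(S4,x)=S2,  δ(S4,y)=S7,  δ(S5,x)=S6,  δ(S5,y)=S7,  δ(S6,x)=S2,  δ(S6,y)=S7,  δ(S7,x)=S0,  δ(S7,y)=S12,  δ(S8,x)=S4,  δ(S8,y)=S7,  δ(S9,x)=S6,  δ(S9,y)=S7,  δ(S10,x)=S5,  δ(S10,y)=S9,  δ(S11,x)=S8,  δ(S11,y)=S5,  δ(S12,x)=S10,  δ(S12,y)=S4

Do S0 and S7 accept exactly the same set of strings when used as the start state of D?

All states are reachable from the start state.
Initial partition by acceptance: {S0,S1,S2,S4,S5,S6,S7,S8,S9,S10,S11} | {S3,S12}.
Split {S0,S1,S2,S4,S5,S6,S7,S8,S9,S10,S11} by δ(·,x) → {S0,S1,S4,S5,S6,S7,S8,S9,S10,S11} and {S2}.
Split {S0,S1,S4,S5,S6,S7,S8,S9,S10,S11} by δ(·,x) → {S0,S1,S5,S7,S8,S9,S10,S11} and {S4,S6}.
On input x, block {S0,S1,S5,S7,S8,S9,S10,S11} splits into {S0,S1,S7,S10,S11} and {S5,S8,S9}.
Refine {S0,S1,S7,S10,S11} on symbol x: members go to different blocks, giving {S0,S1,S10,S11} and {S7}.
No further refinement is possible. Final partition (6 blocks): {S0,S1,S10,S11} | {S3,S12} | {S2} | {S4,S6} | {S5,S8,S9} | {S7}.
S0 and S7 end up in different blocks, so they are distinguishable. For instance, the string 'y' is accepted from only S0.

No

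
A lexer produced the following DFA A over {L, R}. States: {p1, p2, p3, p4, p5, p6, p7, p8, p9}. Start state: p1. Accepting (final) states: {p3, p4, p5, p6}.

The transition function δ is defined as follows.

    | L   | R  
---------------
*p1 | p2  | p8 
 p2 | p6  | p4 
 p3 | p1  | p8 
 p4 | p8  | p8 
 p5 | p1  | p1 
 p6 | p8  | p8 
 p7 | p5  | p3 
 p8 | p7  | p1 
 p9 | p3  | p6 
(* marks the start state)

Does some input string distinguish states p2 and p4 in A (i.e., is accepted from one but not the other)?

States {p9} cannot be reached from the start state, so discard them.
Initial partition by acceptance: {p3,p4,p5,p6} | {p1,p2,p7,p8}.
On input L, block {p1,p2,p7,p8} splits into {p1,p8} and {p2,p7}.
Stable partition: {p3,p4,p5,p6} | {p1,p8} | {p2,p7} — 3 equivalence classes.
p2 and p4 end up in different blocks, so they are distinguishable. For instance, the string 'ε' is accepted from only p4.

Yes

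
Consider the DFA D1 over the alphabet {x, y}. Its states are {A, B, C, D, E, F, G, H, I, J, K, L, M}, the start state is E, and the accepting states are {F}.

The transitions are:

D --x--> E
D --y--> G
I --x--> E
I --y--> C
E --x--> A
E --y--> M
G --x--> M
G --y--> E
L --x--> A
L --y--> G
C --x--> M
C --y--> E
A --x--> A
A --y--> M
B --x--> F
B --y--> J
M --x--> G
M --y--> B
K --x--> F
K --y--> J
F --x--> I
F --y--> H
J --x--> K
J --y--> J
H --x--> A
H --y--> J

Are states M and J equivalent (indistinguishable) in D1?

Reachable states from the start: {A,B,C,E,F,G,H,I,J,K,M}. Unreachable: {D,L} — drop them.
Initial partition by acceptance: {F} | {A,B,C,E,G,H,I,J,K,M}.
On input x, block {A,B,C,E,G,H,I,J,K,M} splits into {A,C,E,G,H,I,J,M} and {B,K}.
Refine {A,C,E,G,H,I,J,M} on symbol x: members go to different blocks, giving {A,C,E,G,H,I,M} and {J}.
On input y, block {A,C,E,G,H,I,M} splits into {A,C,E,G,I} and {H} and {M}.
On input x, block {A,C,E,G,I} splits into {A,E,I} and {C,G}.
Refine {A,E,I} on symbol y: members go to different blocks, giving {A,E} and {I}.
Stable partition: {F} | {A,E} | {B,K} | {J} | {H} | {M} | {C,G} | {I} — 8 equivalence classes.
M and J end up in different blocks, so they are distinguishable. For instance, the string 'xx' is accepted from only J.

No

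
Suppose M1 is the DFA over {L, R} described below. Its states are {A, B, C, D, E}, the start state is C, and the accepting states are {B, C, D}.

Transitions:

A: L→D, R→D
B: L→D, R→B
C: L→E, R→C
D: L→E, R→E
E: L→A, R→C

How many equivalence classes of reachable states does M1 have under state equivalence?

States {B} cannot be reached from the start state, so discard them.
Initial partition by acceptance: {C,D} | {A,E}.
Refine {C,D} on symbol R: members go to different blocks, giving {C} and {D}.
Refine {A,E} on symbol L: members go to different blocks, giving {A} and {E}.
Stable partition: {C} | {A} | {D} | {E} — 4 equivalence classes.

4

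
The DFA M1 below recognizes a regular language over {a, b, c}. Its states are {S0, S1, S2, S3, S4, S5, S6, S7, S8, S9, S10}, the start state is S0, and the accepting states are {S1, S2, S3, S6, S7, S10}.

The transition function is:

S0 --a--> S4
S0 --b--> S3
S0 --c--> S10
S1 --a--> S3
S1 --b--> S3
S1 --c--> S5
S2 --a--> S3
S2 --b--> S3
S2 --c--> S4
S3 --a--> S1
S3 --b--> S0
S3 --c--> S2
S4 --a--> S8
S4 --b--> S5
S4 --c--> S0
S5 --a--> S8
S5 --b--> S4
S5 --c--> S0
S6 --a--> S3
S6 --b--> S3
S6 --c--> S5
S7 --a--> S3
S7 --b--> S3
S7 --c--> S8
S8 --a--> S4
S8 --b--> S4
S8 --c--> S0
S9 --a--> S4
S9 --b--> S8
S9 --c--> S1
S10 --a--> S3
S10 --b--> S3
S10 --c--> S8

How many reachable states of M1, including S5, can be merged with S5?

States {S6,S7,S9} cannot be reached from the start state, so discard them.
P0 = {S1,S2,S3,S10} | {S0,S4,S5,S8}.
Refine {S1,S2,S3,S10} on symbol b: members go to different blocks, giving {S1,S2,S10} and {S3}.
Refine {S0,S4,S5,S8} on symbol b: members go to different blocks, giving {S4,S5,S8} and {S0}.
Stable partition: {S1,S2,S10} | {S4,S5,S8} | {S3} | {S0} — 4 equivalence classes.
The equivalence class containing S5 is {S4,S5,S8}, of size 3.

3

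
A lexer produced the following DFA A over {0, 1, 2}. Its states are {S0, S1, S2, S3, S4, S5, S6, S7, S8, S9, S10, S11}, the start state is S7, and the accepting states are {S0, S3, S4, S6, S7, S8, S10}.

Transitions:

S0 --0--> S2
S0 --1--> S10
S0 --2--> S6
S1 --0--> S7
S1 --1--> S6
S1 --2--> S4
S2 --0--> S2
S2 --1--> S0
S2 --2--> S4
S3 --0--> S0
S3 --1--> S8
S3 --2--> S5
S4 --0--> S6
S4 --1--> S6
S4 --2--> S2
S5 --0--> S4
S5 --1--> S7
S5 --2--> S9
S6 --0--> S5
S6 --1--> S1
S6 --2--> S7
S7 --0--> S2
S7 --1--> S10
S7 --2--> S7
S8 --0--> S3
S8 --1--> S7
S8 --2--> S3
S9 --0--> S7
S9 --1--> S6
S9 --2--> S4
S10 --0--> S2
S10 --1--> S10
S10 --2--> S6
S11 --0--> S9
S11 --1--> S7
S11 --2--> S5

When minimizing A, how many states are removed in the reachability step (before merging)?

No path from S7 leads to S3, S8, S11; the other 9 states are all reachable.

3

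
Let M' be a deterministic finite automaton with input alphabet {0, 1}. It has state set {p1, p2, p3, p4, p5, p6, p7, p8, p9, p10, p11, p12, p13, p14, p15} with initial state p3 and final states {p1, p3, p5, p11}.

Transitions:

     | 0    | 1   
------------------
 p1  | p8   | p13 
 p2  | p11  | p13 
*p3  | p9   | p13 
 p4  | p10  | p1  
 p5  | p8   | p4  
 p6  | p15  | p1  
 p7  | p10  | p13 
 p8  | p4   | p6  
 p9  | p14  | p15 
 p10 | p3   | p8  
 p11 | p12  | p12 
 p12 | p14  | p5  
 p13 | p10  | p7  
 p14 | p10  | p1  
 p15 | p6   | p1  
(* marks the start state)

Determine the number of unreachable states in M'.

4

BFS from p3 reaches {p1, p3, p4, p6, p7, p8, p9, p10, p13, p14, p15}; the 4 state(s) p2, p5, p11, p12 are never visited.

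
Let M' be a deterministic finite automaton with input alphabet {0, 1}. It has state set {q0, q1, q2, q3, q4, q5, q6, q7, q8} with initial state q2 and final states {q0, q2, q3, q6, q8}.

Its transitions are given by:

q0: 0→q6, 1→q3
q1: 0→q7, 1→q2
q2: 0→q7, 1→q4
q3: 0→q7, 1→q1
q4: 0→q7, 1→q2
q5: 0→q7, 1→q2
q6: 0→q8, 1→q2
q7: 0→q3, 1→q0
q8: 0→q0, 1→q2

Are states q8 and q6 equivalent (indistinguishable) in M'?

Yes

First remove the unreachable states {q5}; 8 states remain.
P0 = {q0,q2,q3,q6,q8} | {q1,q4,q7}.
On input 0, block {q0,q2,q3,q6,q8} splits into {q0,q6,q8} and {q2,q3}.
Split {q1,q4,q7} by δ(·,0) → {q1,q4} and {q7}.
No further refinement is possible. Final partition (4 blocks): {q0,q6,q8} | {q1,q4} | {q2,q3} | {q7}.
q8 and q6 lie in the same block of the stable partition, so they are equivalent — no string distinguishes them.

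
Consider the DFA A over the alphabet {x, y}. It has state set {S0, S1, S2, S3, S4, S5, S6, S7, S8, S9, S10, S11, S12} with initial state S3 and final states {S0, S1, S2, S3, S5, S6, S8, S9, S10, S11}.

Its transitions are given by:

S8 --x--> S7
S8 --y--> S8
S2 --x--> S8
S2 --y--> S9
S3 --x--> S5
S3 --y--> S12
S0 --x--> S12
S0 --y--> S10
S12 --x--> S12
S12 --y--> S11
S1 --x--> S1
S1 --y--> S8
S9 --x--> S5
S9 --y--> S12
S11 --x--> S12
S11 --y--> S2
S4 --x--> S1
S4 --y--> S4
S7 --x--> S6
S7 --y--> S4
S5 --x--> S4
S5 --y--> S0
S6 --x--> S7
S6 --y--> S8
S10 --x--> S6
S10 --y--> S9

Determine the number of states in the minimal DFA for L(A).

Initial partition by acceptance: {S0,S1,S2,S3,S5,S6,S8,S9,S10,S11} | {S4,S7,S12}.
Refine {S0,S1,S2,S3,S5,S6,S8,S9,S10,S11} on symbol x: members go to different blocks, giving {S0,S5,S6,S8,S11} and {S1,S2,S3,S9,S10}.
Split {S0,S5,S6,S8,S11} by δ(·,y) → {S5,S6,S8} and {S0,S11}.
On input y, block {S5,S6,S8} splits into {S6,S8} and {S5}.
Refine {S4,S7,S12} on symbol x: members go to different blocks, giving {S4} and {S7} and {S12}.
Refine {S1,S2,S3,S9,S10} on symbol x: members go to different blocks, giving {S2,S10} and {S3,S9} and {S1}.
The partition is now stable with 9 blocks: {S6,S8} | {S4} | {S2,S10} | {S0,S11} | {S5} | {S7} | {S12} | {S3,S9} | {S1}.

9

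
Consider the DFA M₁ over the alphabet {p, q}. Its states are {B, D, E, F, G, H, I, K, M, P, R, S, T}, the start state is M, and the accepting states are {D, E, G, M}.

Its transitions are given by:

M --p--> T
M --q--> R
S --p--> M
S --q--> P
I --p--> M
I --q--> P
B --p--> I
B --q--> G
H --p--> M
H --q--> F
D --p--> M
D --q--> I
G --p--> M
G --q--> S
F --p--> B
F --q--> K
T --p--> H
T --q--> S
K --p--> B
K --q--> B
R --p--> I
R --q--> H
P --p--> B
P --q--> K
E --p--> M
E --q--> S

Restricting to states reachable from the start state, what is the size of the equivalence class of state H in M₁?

First remove the unreachable states {D,E}; 11 states remain.
Start with accepting vs non-accepting: {G,M} | {B,F,H,I,K,P,R,S,T}.
On input p, block {G,M} splits into {G} and {M}.
Split {B,F,H,I,K,P,R,S,T} by δ(·,p) → {B,F,K,P,R,T} and {H,I,S}.
Refine {B,F,K,P,R,T} on symbol p: members go to different blocks, giving {F,K,P} and {B,R,T}.
Refine {F,K,P} on symbol q: members go to different blocks, giving {F,P} and {K}.
Refine {B,R,T} on symbol q: members go to different blocks, giving {R,T} and {B}.
The partition is now stable with 7 blocks: {G} | {F,P} | {M} | {H,I,S} | {R,T} | {K} | {B}.
The equivalence class containing H is {H,I,S}, of size 3.

3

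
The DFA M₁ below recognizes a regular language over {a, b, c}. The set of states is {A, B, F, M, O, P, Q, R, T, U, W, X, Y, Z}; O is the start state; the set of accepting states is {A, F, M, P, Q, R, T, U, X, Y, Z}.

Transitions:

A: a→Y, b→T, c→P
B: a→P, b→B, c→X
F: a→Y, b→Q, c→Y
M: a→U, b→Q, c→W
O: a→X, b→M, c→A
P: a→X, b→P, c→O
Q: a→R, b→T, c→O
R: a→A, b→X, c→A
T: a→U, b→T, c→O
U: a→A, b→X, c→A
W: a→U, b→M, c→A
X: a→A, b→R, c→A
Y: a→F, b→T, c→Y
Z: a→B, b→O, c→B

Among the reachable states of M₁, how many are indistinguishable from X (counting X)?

3

Reachable states from the start: {A,F,M,O,P,Q,R,T,U,W,X,Y}. Unreachable: {B,Z} — drop them.
Initial partition by acceptance: {A,F,M,P,Q,R,T,U,X,Y} | {O,W}.
Split {A,F,M,P,Q,R,T,U,X,Y} by δ(·,c) → {A,F,R,U,X,Y} and {M,P,Q,T}.
On input b, block {A,F,R,U,X,Y} splits into {A,F,Y} and {R,U,X}.
Split {A,F,Y} by δ(·,c) → {F,Y} and {A}.
No further refinement is possible. Final partition (5 blocks): {F,Y} | {O,W} | {M,P,Q,T} | {R,U,X} | {A}.
State X belongs to the block {R,U,X}, which has 3 states.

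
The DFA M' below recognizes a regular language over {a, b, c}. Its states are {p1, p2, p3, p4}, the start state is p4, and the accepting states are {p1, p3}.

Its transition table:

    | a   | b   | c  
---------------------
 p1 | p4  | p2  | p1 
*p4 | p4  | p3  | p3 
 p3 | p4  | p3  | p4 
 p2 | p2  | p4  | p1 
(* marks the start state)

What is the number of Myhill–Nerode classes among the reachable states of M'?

2

First remove the unreachable states {p1,p2}; 2 states remain.
Initial partition by acceptance: {p3} | {p4}.
Stable partition: {p3} | {p4} — 2 equivalence classes.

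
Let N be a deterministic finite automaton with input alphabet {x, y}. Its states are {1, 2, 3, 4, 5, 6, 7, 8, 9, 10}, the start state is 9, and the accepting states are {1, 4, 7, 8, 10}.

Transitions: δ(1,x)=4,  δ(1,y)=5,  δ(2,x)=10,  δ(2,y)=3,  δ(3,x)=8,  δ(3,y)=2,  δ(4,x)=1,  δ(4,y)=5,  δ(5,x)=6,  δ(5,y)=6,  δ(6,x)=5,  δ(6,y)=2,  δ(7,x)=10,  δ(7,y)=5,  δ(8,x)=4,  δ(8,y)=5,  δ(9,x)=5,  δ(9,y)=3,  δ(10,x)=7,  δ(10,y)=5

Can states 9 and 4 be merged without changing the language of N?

Initial partition by acceptance: {1,4,7,8,10} | {2,3,5,6,9}.
On input x, block {2,3,5,6,9} splits into {5,6,9} and {2,3}.
Split {5,6,9} by δ(·,y) → {6,9} and {5}.
The partition is now stable with 4 blocks: {1,4,7,8,10} | {6,9} | {2,3} | {5}.
9 and 4 end up in different blocks, so they are distinguishable. For instance, the string 'ε' is accepted from only 4.

No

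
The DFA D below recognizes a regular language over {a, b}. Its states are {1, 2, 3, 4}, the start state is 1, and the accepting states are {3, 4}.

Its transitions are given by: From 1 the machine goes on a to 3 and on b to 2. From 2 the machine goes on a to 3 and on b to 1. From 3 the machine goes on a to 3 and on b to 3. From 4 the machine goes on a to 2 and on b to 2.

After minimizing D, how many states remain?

2

States {4} cannot be reached from the start state, so discard them.
Start with accepting vs non-accepting: {3} | {1,2}.
No further refinement is possible. Final partition (2 blocks): {3} | {1,2}.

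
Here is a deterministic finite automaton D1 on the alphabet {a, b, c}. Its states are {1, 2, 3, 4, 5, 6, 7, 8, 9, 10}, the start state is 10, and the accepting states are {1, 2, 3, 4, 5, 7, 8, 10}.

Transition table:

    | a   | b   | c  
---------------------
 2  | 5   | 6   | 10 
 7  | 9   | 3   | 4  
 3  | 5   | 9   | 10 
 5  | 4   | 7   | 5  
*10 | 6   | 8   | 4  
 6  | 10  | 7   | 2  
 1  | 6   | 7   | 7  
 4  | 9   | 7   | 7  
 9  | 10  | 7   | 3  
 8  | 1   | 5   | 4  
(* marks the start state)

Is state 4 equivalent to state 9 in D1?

Every state is reachable, so we keep all 10.
Start with accepting vs non-accepting: {1,2,3,4,5,7,8,10} | {6,9}.
On input a, block {1,2,3,4,5,7,8,10} splits into {1,4,7,10} and {2,3,5,8}.
On input b, block {1,4,7,10} splits into {1,4} and {7,10}.
Split {2,3,5,8} by δ(·,a) → {2,3} and {5,8}.
Split {7,10} by δ(·,b) → {7} and {10}.
Split {5,8} by δ(·,b) → {5} and {8}.
The partition is now stable with 7 blocks: {1,4} | {6,9} | {2,3} | {7} | {5} | {10} | {8}.
4 and 9 end up in different blocks, so they are distinguishable. For instance, the string 'ε' is accepted from only 4.

No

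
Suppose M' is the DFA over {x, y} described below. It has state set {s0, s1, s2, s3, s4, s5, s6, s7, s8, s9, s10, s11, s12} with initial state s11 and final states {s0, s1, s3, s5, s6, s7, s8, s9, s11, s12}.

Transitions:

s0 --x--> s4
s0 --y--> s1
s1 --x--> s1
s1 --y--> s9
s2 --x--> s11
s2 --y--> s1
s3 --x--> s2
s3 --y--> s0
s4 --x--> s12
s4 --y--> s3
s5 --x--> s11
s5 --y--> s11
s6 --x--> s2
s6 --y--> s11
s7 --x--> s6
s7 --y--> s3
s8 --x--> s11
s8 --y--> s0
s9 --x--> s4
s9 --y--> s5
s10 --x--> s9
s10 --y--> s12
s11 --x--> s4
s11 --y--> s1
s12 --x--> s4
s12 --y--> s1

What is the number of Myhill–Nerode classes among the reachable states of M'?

7

States {s6,s7,s8,s10} cannot be reached from the start state, so discard them.
P0 = {s0,s1,s3,s5,s9,s11,s12} | {s2,s4}.
On input x, block {s0,s1,s3,s5,s9,s11,s12} splits into {s0,s3,s9,s11,s12} and {s1,s5}.
Split {s0,s3,s9,s11,s12} by δ(·,y) → {s0,s9,s11,s12} and {s3}.
On input y, block {s2,s4} splits into {s2} and {s4}.
On input x, block {s1,s5} splits into {s1} and {s5}.
Split {s0,s9,s11,s12} by δ(·,y) → {s0,s11,s12} and {s9}.
No further refinement is possible. Final partition (7 blocks): {s0,s11,s12} | {s2} | {s1} | {s3} | {s4} | {s5} | {s9}.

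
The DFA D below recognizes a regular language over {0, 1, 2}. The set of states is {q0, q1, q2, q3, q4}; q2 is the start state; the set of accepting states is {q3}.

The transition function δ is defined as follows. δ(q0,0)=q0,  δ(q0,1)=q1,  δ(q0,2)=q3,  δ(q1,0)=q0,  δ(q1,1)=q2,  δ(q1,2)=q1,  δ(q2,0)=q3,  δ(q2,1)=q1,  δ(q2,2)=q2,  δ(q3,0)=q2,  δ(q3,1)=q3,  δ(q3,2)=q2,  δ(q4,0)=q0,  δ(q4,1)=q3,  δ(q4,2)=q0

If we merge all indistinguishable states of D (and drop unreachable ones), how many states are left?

First remove the unreachable states {q4}; 4 states remain.
Initial partition by acceptance: {q3} | {q0,q1,q2}.
Split {q0,q1,q2} by δ(·,0) → {q0,q1} and {q2}.
Split {q0,q1} by δ(·,1) → {q0} and {q1}.
The partition is now stable with 4 blocks: {q3} | {q0} | {q2} | {q1}.

4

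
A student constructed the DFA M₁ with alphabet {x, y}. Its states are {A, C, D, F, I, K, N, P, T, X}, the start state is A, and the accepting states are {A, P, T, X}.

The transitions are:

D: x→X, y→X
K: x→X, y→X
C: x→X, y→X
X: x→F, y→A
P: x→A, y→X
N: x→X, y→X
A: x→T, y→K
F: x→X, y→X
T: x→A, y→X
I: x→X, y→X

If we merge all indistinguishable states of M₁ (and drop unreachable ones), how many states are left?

States {C,D,I,N,P} cannot be reached from the start state, so discard them.
P0 = {A,T,X} | {F,K}.
Split {A,T,X} by δ(·,x) → {A,T} and {X}.
On input y, block {A,T} splits into {T} and {A}.
Stable partition: {T} | {F,K} | {X} | {A} — 4 equivalence classes.

4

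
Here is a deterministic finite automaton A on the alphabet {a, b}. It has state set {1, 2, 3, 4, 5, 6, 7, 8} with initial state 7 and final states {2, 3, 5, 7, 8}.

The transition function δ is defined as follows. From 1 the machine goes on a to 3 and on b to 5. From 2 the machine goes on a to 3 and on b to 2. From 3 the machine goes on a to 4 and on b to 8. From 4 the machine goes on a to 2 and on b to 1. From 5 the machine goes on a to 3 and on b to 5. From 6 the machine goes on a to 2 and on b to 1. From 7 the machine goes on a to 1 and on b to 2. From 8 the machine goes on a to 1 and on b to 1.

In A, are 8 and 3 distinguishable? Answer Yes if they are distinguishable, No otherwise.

Yes

Reachable states from the start: {1,2,3,4,5,7,8}. Unreachable: {6} — drop them.
P0 = {2,3,5,7,8} | {1,4}.
Split {2,3,5,7,8} by δ(·,a) → {3,7,8} and {2,5}.
On input b, block {3,7,8} splits into {3} and {7} and {8}.
Refine {1,4} on symbol a: members go to different blocks, giving {1} and {4}.
The partition is now stable with 6 blocks: {3} | {1} | {2,5} | {7} | {8} | {4}.
8 and 3 end up in different blocks, so they are distinguishable. For instance, the string 'b' is accepted from only 3.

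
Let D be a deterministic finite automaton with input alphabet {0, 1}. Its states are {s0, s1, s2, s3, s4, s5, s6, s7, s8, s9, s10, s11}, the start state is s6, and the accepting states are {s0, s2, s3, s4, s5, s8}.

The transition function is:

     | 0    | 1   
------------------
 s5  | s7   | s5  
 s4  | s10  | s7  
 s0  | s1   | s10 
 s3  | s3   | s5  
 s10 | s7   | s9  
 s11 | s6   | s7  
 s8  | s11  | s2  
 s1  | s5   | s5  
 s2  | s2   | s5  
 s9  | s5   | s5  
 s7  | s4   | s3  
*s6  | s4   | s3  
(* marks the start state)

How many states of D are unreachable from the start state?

No path from s6 leads to s0, s1, s2, s8, s11; the other 7 states are all reachable.

5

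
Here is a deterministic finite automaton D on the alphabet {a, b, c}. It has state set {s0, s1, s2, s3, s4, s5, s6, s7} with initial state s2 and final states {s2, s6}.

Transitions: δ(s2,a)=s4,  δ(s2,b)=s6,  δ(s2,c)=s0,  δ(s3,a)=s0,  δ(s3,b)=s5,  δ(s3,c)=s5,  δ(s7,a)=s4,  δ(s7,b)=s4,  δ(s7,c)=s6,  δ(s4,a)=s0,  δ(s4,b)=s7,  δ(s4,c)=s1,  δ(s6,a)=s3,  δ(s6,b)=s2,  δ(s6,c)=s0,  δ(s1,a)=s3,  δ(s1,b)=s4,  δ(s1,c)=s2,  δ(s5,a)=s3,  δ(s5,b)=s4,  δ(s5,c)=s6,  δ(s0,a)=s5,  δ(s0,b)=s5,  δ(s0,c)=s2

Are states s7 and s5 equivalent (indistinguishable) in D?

Every state is reachable, so we keep all 8.
Start with accepting vs non-accepting: {s2,s6} | {s0,s1,s3,s4,s5,s7}.
On input c, block {s0,s1,s3,s4,s5,s7} splits into {s0,s1,s5,s7} and {s3,s4}.
Refine {s0,s1,s5,s7} on symbol a: members go to different blocks, giving {s1,s5,s7} and {s0}.
Stable partition: {s2,s6} | {s1,s5,s7} | {s3,s4} | {s0} — 4 equivalence classes.
s7 and s5 lie in the same block of the stable partition, so they are equivalent — no string distinguishes them.

Yes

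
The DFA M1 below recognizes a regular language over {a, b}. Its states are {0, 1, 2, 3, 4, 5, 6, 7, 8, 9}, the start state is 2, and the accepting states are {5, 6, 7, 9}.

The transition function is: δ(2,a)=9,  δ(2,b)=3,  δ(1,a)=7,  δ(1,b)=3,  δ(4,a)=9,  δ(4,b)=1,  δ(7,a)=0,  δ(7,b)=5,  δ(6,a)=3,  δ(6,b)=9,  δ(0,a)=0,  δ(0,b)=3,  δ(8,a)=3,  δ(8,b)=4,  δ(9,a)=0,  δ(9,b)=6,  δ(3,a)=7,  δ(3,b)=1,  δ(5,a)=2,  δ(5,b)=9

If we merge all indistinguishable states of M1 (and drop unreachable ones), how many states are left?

4

First remove the unreachable states {4,8}; 8 states remain.
Initial partition by acceptance: {5,6,7,9} | {0,1,2,3}.
Split {0,1,2,3} by δ(·,a) → {1,2,3} and {0}.
On input a, block {5,6,7,9} splits into {5,6} and {7,9}.
The partition is now stable with 4 blocks: {5,6} | {1,2,3} | {0} | {7,9}.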